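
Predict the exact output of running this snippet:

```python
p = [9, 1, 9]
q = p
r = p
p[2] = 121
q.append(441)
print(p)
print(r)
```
[9, 1, 121, 441]
[9, 1, 121, 441]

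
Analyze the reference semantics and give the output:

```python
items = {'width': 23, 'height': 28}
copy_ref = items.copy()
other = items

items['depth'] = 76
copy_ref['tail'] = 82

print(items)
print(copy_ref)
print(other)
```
{'width': 23, 'height': 28, 'depth': 76}
{'width': 23, 'height': 28, 'tail': 82}
{'width': 23, 'height': 28, 'depth': 76}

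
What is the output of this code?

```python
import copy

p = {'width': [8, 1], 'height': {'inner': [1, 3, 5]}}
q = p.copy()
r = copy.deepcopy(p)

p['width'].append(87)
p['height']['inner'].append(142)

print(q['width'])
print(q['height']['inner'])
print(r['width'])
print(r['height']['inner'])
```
[8, 1, 87]
[1, 3, 5, 142]
[8, 1]
[1, 3, 5]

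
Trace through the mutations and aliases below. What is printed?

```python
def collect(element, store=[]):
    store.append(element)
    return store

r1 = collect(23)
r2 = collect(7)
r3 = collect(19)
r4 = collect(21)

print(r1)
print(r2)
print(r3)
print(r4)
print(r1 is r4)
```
[23, 7, 19, 21]
[23, 7, 19, 21]
[23, 7, 19, 21]
[23, 7, 19, 21]
True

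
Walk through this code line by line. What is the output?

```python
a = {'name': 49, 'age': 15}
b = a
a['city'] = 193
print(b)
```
{'name': 49, 'age': 15, 'city': 193}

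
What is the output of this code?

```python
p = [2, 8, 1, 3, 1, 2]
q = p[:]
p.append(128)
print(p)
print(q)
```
[2, 8, 1, 3, 1, 2, 128]
[2, 8, 1, 3, 1, 2]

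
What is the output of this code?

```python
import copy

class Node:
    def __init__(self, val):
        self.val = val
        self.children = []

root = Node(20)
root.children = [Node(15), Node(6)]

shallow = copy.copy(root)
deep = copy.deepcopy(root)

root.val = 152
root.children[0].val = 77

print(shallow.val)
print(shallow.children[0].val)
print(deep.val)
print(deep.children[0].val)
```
20
77
20
15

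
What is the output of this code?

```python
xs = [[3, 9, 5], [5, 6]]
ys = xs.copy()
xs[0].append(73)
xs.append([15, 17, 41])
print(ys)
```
[[3, 9, 5, 73], [5, 6]]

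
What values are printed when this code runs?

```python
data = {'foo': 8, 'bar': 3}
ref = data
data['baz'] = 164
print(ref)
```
{'foo': 8, 'bar': 3, 'baz': 164}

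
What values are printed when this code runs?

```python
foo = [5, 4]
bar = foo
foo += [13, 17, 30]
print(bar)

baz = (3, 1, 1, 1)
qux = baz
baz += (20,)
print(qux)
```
[5, 4, 13, 17, 30]
(3, 1, 1, 1)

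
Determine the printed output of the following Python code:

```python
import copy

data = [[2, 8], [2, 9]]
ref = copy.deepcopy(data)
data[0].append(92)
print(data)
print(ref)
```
[[2, 8, 92], [2, 9]]
[[2, 8], [2, 9]]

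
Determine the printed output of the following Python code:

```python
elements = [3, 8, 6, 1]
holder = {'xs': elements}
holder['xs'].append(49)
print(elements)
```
[3, 8, 6, 1, 49]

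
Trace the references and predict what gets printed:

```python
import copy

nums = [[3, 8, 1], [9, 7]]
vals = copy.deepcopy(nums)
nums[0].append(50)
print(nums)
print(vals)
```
[[3, 8, 1, 50], [9, 7]]
[[3, 8, 1], [9, 7]]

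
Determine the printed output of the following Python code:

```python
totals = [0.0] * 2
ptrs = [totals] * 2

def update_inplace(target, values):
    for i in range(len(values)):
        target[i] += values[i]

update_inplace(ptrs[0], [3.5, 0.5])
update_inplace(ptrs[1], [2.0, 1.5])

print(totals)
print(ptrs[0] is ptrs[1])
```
[5.5, 2.0]
True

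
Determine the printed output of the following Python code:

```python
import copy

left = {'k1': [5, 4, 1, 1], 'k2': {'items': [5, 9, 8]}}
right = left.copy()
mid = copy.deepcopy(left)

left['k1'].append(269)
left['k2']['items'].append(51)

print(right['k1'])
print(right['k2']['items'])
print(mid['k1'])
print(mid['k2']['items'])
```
[5, 4, 1, 1, 269]
[5, 9, 8, 51]
[5, 4, 1, 1]
[5, 9, 8]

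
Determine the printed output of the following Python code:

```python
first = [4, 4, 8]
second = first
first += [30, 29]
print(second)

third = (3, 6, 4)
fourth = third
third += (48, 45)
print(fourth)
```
[4, 4, 8, 30, 29]
(3, 6, 4)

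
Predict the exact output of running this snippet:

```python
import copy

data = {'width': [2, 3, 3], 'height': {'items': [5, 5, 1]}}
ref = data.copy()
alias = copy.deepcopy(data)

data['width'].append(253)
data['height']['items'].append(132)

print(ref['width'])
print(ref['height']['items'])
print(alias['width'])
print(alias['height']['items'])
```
[2, 3, 3, 253]
[5, 5, 1, 132]
[2, 3, 3]
[5, 5, 1]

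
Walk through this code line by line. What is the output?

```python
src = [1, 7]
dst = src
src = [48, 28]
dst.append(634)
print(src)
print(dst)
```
[48, 28]
[1, 7, 634]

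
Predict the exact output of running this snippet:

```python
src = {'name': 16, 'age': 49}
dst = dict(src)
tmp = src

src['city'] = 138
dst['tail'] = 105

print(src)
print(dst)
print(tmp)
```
{'name': 16, 'age': 49, 'city': 138}
{'name': 16, 'age': 49, 'tail': 105}
{'name': 16, 'age': 49, 'city': 138}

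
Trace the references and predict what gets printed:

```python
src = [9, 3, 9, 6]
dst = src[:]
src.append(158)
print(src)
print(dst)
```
[9, 3, 9, 6, 158]
[9, 3, 9, 6]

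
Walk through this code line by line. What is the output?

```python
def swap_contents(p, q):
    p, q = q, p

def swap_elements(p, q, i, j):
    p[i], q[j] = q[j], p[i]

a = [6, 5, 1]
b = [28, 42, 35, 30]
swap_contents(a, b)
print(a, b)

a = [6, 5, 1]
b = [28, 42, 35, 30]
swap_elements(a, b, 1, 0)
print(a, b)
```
[6, 5, 1] [28, 42, 35, 30]
[6, 28, 1] [5, 42, 35, 30]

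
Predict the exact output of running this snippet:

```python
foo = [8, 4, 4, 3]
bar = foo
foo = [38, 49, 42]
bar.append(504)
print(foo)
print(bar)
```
[38, 49, 42]
[8, 4, 4, 3, 504]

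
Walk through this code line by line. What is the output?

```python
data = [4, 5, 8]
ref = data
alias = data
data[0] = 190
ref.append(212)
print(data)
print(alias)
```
[190, 5, 8, 212]
[190, 5, 8, 212]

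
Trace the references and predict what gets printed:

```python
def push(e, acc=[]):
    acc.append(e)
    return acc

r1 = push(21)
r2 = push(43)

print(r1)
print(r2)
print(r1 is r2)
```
[21, 43]
[21, 43]
True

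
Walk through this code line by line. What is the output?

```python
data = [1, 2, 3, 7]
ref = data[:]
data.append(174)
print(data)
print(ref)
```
[1, 2, 3, 7, 174]
[1, 2, 3, 7]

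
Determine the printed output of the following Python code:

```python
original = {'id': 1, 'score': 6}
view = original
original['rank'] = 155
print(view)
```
{'id': 1, 'score': 6, 'rank': 155}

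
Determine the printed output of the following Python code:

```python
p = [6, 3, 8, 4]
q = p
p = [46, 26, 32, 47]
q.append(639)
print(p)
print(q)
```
[46, 26, 32, 47]
[6, 3, 8, 4, 639]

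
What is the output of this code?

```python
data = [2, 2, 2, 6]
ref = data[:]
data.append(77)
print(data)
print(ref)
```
[2, 2, 2, 6, 77]
[2, 2, 2, 6]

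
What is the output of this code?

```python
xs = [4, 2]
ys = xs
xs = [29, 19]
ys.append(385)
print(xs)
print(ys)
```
[29, 19]
[4, 2, 385]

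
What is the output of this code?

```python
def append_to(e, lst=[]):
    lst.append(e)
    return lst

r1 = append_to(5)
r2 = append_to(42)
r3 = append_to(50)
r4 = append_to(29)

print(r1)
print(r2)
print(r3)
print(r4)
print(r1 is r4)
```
[5, 42, 50, 29]
[5, 42, 50, 29]
[5, 42, 50, 29]
[5, 42, 50, 29]
True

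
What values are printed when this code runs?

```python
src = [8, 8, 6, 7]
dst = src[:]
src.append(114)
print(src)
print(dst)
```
[8, 8, 6, 7, 114]
[8, 8, 6, 7]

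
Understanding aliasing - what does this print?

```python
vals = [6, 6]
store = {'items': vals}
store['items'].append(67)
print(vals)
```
[6, 6, 67]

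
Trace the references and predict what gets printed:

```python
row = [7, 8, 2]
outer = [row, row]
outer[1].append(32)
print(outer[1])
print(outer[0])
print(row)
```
[7, 8, 2, 32]
[7, 8, 2, 32]
[7, 8, 2, 32]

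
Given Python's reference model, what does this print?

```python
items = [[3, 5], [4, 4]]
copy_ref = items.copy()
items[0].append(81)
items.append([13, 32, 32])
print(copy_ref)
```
[[3, 5, 81], [4, 4]]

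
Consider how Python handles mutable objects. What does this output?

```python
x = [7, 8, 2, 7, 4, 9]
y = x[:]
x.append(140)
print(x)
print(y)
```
[7, 8, 2, 7, 4, 9, 140]
[7, 8, 2, 7, 4, 9]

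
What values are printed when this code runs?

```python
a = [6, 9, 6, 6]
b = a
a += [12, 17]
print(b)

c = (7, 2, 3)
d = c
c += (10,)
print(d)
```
[6, 9, 6, 6, 12, 17]
(7, 2, 3)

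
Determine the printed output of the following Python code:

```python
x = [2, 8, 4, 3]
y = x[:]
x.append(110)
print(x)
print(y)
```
[2, 8, 4, 3, 110]
[2, 8, 4, 3]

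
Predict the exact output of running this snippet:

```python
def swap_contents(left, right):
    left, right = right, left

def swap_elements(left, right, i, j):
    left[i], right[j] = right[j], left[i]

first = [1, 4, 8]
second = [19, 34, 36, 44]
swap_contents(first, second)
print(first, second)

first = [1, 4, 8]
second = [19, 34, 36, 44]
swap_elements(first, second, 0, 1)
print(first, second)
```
[1, 4, 8] [19, 34, 36, 44]
[34, 4, 8] [19, 1, 36, 44]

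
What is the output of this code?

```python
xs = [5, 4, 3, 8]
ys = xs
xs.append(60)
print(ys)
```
[5, 4, 3, 8, 60]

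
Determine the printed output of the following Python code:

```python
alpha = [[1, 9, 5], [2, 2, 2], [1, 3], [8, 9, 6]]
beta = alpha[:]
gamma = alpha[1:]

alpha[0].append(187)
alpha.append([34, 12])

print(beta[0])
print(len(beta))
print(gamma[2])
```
[1, 9, 5, 187]
4
[8, 9, 6]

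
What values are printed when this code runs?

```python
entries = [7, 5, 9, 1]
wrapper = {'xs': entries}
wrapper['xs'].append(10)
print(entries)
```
[7, 5, 9, 1, 10]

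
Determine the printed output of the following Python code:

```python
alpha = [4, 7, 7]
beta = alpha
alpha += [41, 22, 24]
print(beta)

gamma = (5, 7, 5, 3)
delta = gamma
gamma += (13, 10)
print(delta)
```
[4, 7, 7, 41, 22, 24]
(5, 7, 5, 3)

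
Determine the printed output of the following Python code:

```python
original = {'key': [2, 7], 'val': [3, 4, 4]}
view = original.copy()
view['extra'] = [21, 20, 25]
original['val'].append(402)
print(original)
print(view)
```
{'key': [2, 7], 'val': [3, 4, 4, 402]}
{'key': [2, 7], 'val': [3, 4, 4, 402], 'extra': [21, 20, 25]}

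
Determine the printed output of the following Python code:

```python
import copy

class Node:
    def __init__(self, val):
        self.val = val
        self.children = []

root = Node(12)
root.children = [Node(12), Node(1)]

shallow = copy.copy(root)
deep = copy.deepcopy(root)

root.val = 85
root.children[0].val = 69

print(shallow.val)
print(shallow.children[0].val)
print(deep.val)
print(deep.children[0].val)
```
12
69
12
12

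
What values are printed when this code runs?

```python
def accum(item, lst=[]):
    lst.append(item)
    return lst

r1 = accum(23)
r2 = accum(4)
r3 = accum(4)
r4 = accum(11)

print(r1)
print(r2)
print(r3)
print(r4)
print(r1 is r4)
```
[23, 4, 4, 11]
[23, 4, 4, 11]
[23, 4, 4, 11]
[23, 4, 4, 11]
True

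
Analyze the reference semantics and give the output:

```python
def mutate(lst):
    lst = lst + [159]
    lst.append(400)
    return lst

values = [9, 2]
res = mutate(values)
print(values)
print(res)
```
[9, 2]
[9, 2, 159, 400]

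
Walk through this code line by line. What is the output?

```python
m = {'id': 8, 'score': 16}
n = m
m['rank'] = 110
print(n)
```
{'id': 8, 'score': 16, 'rank': 110}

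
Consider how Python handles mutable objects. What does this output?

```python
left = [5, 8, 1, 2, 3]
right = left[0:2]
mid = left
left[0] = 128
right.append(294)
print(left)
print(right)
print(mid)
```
[128, 8, 1, 2, 3]
[5, 8, 294]
[128, 8, 1, 2, 3]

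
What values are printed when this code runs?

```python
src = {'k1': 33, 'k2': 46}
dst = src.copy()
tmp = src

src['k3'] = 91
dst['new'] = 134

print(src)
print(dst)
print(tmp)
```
{'k1': 33, 'k2': 46, 'k3': 91}
{'k1': 33, 'k2': 46, 'new': 134}
{'k1': 33, 'k2': 46, 'k3': 91}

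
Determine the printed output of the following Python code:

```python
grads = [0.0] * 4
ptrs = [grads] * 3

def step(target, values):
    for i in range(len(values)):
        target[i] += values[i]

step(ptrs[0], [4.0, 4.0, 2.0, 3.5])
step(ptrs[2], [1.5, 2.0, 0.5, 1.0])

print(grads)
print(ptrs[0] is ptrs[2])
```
[5.5, 6.0, 2.5, 4.5]
True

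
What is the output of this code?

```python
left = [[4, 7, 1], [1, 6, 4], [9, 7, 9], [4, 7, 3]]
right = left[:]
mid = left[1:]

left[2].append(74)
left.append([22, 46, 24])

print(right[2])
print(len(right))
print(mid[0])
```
[9, 7, 9, 74]
4
[1, 6, 4]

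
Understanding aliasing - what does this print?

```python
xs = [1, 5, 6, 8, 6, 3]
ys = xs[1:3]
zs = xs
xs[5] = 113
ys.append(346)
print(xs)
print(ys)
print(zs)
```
[1, 5, 6, 8, 6, 113]
[5, 6, 346]
[1, 5, 6, 8, 6, 113]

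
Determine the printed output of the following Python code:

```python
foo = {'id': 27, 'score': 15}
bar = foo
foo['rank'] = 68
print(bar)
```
{'id': 27, 'score': 15, 'rank': 68}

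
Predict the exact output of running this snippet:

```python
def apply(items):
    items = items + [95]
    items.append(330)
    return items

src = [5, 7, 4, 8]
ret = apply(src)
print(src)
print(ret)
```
[5, 7, 4, 8]
[5, 7, 4, 8, 95, 330]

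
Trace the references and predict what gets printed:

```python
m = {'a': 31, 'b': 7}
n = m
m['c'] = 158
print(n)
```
{'a': 31, 'b': 7, 'c': 158}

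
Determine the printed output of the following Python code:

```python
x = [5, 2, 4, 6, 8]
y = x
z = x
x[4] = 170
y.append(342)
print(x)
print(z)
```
[5, 2, 4, 6, 170, 342]
[5, 2, 4, 6, 170, 342]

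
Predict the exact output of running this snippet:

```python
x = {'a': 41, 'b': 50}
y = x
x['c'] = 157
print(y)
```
{'a': 41, 'b': 50, 'c': 157}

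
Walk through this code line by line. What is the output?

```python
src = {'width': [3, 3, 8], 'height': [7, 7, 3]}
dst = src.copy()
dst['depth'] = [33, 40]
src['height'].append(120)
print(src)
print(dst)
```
{'width': [3, 3, 8], 'height': [7, 7, 3, 120]}
{'width': [3, 3, 8], 'height': [7, 7, 3, 120], 'depth': [33, 40]}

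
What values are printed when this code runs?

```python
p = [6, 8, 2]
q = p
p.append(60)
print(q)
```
[6, 8, 2, 60]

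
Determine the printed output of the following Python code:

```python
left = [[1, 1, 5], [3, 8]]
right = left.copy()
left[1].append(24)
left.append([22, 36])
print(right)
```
[[1, 1, 5], [3, 8, 24]]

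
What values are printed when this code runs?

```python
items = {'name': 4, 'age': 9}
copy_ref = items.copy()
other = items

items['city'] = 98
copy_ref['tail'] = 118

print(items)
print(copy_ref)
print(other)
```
{'name': 4, 'age': 9, 'city': 98}
{'name': 4, 'age': 9, 'tail': 118}
{'name': 4, 'age': 9, 'city': 98}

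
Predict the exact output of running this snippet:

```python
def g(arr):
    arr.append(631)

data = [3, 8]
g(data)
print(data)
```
[3, 8, 631]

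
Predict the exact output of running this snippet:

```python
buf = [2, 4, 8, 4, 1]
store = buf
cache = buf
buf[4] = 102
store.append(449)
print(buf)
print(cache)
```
[2, 4, 8, 4, 102, 449]
[2, 4, 8, 4, 102, 449]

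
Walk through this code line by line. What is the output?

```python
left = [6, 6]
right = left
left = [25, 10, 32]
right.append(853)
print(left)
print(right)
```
[25, 10, 32]
[6, 6, 853]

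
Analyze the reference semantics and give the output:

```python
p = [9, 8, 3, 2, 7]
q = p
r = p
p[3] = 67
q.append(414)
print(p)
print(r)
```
[9, 8, 3, 67, 7, 414]
[9, 8, 3, 67, 7, 414]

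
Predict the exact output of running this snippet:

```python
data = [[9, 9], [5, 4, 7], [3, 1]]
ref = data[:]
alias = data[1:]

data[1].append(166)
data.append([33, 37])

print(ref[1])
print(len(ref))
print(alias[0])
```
[5, 4, 7, 166]
3
[5, 4, 7, 166]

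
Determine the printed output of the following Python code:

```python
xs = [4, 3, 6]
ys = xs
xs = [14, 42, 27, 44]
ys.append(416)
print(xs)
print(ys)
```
[14, 42, 27, 44]
[4, 3, 6, 416]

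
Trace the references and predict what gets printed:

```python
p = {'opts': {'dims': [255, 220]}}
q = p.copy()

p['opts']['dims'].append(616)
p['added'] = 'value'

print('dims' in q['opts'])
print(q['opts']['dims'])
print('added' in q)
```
True
[255, 220, 616]
False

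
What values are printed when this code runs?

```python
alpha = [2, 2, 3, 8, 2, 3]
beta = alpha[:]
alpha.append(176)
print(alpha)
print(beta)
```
[2, 2, 3, 8, 2, 3, 176]
[2, 2, 3, 8, 2, 3]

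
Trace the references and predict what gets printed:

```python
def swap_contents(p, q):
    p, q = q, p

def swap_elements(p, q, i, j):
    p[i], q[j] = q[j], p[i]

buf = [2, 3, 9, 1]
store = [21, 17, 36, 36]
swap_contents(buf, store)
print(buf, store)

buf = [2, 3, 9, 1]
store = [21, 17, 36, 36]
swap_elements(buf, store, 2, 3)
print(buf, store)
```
[2, 3, 9, 1] [21, 17, 36, 36]
[2, 3, 36, 1] [21, 17, 36, 9]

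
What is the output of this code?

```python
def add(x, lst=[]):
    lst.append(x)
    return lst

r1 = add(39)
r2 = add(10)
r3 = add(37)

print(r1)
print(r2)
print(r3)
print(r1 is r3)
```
[39, 10, 37]
[39, 10, 37]
[39, 10, 37]
True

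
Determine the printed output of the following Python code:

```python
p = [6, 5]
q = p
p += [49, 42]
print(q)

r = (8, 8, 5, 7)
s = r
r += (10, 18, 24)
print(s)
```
[6, 5, 49, 42]
(8, 8, 5, 7)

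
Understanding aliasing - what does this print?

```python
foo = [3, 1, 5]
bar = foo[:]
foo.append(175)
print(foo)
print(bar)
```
[3, 1, 5, 175]
[3, 1, 5]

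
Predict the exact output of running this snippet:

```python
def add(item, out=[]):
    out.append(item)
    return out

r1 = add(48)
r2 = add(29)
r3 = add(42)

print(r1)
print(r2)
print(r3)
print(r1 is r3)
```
[48, 29, 42]
[48, 29, 42]
[48, 29, 42]
True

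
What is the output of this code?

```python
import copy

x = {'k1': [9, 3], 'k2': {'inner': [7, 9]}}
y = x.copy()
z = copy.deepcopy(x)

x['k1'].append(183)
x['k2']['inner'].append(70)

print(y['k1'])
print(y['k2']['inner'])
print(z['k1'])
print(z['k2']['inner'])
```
[9, 3, 183]
[7, 9, 70]
[9, 3]
[7, 9]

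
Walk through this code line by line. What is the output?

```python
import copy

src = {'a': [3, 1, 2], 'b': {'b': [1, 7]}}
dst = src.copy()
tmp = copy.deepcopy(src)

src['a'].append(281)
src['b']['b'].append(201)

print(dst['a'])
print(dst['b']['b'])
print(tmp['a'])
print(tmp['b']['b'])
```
[3, 1, 2, 281]
[1, 7, 201]
[3, 1, 2]
[1, 7]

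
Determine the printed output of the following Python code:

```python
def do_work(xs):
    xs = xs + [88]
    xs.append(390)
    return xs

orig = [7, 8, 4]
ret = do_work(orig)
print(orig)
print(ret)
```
[7, 8, 4]
[7, 8, 4, 88, 390]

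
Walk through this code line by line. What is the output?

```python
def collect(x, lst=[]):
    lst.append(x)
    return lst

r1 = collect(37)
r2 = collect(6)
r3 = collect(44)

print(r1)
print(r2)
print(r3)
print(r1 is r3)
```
[37, 6, 44]
[37, 6, 44]
[37, 6, 44]
True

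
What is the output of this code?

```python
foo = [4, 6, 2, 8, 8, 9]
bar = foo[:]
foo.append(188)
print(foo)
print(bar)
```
[4, 6, 2, 8, 8, 9, 188]
[4, 6, 2, 8, 8, 9]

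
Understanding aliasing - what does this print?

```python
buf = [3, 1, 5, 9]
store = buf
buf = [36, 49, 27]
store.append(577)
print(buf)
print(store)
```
[36, 49, 27]
[3, 1, 5, 9, 577]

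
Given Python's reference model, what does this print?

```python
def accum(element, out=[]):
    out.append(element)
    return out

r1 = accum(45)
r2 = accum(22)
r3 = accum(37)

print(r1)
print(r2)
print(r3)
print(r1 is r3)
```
[45, 22, 37]
[45, 22, 37]
[45, 22, 37]
True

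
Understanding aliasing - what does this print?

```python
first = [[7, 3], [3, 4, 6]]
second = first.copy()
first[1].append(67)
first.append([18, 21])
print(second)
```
[[7, 3], [3, 4, 6, 67]]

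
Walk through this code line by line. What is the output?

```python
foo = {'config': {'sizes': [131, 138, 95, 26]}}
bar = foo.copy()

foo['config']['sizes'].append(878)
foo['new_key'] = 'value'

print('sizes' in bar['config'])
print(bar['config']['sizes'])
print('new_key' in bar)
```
True
[131, 138, 95, 26, 878]
False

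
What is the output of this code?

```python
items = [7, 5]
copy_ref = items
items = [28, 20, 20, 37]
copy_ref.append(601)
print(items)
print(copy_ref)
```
[28, 20, 20, 37]
[7, 5, 601]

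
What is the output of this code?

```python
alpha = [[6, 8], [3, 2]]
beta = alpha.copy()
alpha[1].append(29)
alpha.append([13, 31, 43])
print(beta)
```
[[6, 8], [3, 2, 29]]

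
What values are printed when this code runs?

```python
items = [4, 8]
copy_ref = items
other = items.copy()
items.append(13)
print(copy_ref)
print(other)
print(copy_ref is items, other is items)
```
[4, 8, 13]
[4, 8]
True False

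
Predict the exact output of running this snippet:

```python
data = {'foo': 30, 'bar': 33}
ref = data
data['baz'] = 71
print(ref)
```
{'foo': 30, 'bar': 33, 'baz': 71}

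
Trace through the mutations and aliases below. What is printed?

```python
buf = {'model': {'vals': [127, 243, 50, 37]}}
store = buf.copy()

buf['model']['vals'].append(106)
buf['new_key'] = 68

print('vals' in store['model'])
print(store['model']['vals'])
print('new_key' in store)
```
True
[127, 243, 50, 37, 106]
False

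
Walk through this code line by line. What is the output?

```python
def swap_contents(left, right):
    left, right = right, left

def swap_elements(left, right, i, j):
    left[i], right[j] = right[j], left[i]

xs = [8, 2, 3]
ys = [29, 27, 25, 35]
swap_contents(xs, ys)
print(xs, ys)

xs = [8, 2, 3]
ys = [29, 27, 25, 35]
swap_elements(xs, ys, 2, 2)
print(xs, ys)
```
[8, 2, 3] [29, 27, 25, 35]
[8, 2, 25] [29, 27, 3, 35]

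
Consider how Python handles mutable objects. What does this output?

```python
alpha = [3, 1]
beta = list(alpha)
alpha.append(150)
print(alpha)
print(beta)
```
[3, 1, 150]
[3, 1]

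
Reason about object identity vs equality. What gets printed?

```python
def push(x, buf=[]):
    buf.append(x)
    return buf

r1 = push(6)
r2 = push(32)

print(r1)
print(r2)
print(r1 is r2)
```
[6, 32]
[6, 32]
True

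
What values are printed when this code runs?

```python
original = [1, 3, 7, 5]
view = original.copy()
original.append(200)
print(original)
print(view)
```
[1, 3, 7, 5, 200]
[1, 3, 7, 5]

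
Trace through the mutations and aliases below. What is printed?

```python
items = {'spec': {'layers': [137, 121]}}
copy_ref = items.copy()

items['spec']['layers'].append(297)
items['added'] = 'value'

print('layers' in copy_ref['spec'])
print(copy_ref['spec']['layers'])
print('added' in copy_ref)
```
True
[137, 121, 297]
False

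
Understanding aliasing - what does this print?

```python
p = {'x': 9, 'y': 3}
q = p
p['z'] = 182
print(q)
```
{'x': 9, 'y': 3, 'z': 182}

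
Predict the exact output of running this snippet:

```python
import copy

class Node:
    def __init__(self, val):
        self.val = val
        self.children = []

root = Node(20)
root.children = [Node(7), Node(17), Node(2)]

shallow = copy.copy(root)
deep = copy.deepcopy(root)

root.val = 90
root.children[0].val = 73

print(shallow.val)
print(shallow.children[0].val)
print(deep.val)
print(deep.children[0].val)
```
20
73
20
7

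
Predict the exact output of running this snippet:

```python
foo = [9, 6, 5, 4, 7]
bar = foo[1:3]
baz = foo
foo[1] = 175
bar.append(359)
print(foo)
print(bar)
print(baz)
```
[9, 175, 5, 4, 7]
[6, 5, 359]
[9, 175, 5, 4, 7]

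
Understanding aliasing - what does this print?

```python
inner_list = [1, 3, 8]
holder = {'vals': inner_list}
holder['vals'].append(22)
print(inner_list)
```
[1, 3, 8, 22]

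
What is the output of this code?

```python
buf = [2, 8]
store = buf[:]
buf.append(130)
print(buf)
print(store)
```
[2, 8, 130]
[2, 8]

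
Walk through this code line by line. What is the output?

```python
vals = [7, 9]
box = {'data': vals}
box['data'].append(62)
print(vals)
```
[7, 9, 62]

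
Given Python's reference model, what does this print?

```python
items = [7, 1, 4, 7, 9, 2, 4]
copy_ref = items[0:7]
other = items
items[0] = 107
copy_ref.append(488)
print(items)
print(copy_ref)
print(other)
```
[107, 1, 4, 7, 9, 2, 4]
[7, 1, 4, 7, 9, 2, 4, 488]
[107, 1, 4, 7, 9, 2, 4]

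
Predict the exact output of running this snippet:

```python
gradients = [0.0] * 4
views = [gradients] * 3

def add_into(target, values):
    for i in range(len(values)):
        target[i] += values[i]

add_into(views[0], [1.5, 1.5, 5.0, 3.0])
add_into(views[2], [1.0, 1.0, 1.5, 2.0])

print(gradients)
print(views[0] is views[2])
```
[2.5, 2.5, 6.5, 5.0]
True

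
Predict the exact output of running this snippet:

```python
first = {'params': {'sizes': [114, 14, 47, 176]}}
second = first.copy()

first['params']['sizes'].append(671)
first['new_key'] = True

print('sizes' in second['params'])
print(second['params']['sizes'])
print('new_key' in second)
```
True
[114, 14, 47, 176, 671]
False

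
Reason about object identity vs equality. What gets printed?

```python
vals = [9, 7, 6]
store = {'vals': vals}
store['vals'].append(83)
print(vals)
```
[9, 7, 6, 83]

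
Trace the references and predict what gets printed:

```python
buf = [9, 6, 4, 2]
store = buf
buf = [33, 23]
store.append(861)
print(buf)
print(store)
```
[33, 23]
[9, 6, 4, 2, 861]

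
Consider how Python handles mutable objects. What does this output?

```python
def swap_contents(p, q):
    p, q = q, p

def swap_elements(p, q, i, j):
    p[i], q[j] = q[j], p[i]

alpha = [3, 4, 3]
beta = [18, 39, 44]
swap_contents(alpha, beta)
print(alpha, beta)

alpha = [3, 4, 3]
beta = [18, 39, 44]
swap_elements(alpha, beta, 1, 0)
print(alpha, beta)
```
[3, 4, 3] [18, 39, 44]
[3, 18, 3] [4, 39, 44]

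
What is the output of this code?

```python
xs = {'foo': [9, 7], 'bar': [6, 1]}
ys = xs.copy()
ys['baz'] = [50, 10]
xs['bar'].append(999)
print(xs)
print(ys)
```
{'foo': [9, 7], 'bar': [6, 1, 999]}
{'foo': [9, 7], 'bar': [6, 1, 999], 'baz': [50, 10]}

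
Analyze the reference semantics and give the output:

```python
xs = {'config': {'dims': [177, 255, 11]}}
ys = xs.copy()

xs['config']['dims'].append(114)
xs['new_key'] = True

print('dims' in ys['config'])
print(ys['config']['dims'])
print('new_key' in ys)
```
True
[177, 255, 11, 114]
False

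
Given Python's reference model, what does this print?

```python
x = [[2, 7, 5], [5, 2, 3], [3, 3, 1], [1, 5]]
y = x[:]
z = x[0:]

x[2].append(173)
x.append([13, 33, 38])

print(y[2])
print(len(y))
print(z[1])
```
[3, 3, 1, 173]
4
[5, 2, 3]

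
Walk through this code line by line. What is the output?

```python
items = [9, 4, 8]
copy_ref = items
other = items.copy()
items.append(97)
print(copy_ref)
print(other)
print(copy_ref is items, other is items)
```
[9, 4, 8, 97]
[9, 4, 8]
True False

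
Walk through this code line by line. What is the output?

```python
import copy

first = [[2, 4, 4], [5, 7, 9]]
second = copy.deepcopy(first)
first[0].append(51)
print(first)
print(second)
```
[[2, 4, 4, 51], [5, 7, 9]]
[[2, 4, 4], [5, 7, 9]]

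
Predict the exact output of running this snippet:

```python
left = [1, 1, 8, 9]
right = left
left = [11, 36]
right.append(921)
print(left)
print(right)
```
[11, 36]
[1, 1, 8, 9, 921]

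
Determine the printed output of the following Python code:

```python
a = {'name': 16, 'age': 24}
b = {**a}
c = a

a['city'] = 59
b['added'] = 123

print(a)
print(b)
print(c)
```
{'name': 16, 'age': 24, 'city': 59}
{'name': 16, 'age': 24, 'added': 123}
{'name': 16, 'age': 24, 'city': 59}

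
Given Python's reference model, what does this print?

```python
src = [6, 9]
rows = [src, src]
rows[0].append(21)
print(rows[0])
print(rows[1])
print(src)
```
[6, 9, 21]
[6, 9, 21]
[6, 9, 21]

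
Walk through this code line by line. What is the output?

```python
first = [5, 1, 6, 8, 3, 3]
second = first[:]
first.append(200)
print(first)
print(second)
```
[5, 1, 6, 8, 3, 3, 200]
[5, 1, 6, 8, 3, 3]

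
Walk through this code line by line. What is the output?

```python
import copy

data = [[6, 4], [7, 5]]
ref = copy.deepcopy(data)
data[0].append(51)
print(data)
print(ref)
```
[[6, 4, 51], [7, 5]]
[[6, 4], [7, 5]]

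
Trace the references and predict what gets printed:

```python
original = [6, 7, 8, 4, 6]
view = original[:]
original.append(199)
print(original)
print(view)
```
[6, 7, 8, 4, 6, 199]
[6, 7, 8, 4, 6]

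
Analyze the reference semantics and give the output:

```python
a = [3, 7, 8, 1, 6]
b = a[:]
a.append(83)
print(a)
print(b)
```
[3, 7, 8, 1, 6, 83]
[3, 7, 8, 1, 6]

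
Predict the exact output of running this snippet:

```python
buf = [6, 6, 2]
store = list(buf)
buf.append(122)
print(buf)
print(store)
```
[6, 6, 2, 122]
[6, 6, 2]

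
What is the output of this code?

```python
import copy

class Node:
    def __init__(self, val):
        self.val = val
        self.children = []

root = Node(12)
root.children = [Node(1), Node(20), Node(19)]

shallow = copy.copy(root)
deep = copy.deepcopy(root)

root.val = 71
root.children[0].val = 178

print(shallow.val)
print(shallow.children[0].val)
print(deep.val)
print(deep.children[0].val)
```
12
178
12
1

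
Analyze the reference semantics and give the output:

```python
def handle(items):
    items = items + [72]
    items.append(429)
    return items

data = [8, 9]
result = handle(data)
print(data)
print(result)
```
[8, 9]
[8, 9, 72, 429]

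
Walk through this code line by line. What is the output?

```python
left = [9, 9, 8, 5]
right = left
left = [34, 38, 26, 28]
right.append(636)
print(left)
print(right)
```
[34, 38, 26, 28]
[9, 9, 8, 5, 636]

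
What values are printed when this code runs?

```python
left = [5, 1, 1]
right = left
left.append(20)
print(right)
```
[5, 1, 1, 20]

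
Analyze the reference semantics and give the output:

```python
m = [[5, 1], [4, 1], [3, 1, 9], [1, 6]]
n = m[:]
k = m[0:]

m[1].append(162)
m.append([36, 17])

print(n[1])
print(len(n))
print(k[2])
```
[4, 1, 162]
4
[3, 1, 9]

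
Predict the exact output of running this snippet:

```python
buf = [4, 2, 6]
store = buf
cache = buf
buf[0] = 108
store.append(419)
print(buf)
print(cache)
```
[108, 2, 6, 419]
[108, 2, 6, 419]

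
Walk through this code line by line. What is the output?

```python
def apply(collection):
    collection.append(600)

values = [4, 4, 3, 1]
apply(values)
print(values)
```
[4, 4, 3, 1, 600]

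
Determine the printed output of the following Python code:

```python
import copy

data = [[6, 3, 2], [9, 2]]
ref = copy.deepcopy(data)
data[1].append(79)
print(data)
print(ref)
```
[[6, 3, 2], [9, 2, 79]]
[[6, 3, 2], [9, 2]]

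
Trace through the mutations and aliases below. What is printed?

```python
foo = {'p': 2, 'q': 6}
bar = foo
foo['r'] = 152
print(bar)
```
{'p': 2, 'q': 6, 'r': 152}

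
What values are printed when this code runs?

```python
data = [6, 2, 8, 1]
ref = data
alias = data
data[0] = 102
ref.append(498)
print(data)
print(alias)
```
[102, 2, 8, 1, 498]
[102, 2, 8, 1, 498]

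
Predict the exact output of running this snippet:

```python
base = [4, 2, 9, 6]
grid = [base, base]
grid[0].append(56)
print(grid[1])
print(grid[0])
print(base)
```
[4, 2, 9, 6, 56]
[4, 2, 9, 6, 56]
[4, 2, 9, 6, 56]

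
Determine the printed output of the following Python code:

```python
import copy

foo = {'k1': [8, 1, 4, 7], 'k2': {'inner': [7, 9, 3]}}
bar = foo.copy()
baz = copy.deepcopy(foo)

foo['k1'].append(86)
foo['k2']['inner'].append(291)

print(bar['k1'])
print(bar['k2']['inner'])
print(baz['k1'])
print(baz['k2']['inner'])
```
[8, 1, 4, 7, 86]
[7, 9, 3, 291]
[8, 1, 4, 7]
[7, 9, 3]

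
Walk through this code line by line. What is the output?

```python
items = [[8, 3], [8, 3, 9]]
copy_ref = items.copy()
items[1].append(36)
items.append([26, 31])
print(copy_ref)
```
[[8, 3], [8, 3, 9, 36]]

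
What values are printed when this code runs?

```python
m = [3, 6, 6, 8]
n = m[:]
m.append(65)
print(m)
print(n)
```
[3, 6, 6, 8, 65]
[3, 6, 6, 8]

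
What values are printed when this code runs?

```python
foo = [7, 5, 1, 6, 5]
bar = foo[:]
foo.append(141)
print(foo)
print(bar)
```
[7, 5, 1, 6, 5, 141]
[7, 5, 1, 6, 5]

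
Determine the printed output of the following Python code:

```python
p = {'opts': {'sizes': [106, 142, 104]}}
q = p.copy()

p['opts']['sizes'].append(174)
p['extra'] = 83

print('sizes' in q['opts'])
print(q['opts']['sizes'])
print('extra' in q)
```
True
[106, 142, 104, 174]
False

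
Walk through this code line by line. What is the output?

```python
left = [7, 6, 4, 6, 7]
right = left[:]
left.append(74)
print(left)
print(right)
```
[7, 6, 4, 6, 7, 74]
[7, 6, 4, 6, 7]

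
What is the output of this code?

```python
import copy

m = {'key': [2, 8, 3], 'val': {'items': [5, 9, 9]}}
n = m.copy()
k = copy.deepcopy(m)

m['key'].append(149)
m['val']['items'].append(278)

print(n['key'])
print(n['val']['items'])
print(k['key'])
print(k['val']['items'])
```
[2, 8, 3, 149]
[5, 9, 9, 278]
[2, 8, 3]
[5, 9, 9]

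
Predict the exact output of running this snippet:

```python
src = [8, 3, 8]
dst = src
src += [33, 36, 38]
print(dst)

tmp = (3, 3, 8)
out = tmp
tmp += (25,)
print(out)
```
[8, 3, 8, 33, 36, 38]
(3, 3, 8)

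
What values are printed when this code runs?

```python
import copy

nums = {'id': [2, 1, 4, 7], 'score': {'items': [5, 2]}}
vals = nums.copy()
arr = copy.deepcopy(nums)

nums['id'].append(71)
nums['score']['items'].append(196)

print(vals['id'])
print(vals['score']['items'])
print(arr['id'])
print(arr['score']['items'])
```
[2, 1, 4, 7, 71]
[5, 2, 196]
[2, 1, 4, 7]
[5, 2]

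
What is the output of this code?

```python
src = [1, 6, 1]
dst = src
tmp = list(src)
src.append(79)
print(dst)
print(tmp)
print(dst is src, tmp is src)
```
[1, 6, 1, 79]
[1, 6, 1]
True False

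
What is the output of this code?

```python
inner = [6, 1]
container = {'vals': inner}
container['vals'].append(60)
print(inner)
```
[6, 1, 60]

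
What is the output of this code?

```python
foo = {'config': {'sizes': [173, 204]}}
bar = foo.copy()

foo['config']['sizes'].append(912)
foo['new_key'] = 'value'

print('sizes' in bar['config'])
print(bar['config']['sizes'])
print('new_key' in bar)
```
True
[173, 204, 912]
False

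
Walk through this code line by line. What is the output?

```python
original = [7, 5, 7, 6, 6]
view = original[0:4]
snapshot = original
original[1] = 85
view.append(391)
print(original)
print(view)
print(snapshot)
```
[7, 85, 7, 6, 6]
[7, 5, 7, 6, 391]
[7, 85, 7, 6, 6]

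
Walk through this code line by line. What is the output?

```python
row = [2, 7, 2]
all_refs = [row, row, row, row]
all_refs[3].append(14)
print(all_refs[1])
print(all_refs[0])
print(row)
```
[2, 7, 2, 14]
[2, 7, 2, 14]
[2, 7, 2, 14]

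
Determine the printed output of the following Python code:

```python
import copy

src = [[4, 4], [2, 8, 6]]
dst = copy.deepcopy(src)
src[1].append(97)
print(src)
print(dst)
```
[[4, 4], [2, 8, 6, 97]]
[[4, 4], [2, 8, 6]]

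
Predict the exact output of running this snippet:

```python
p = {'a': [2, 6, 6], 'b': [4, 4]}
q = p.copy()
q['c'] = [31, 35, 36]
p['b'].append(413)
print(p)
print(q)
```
{'a': [2, 6, 6], 'b': [4, 4, 413]}
{'a': [2, 6, 6], 'b': [4, 4, 413], 'c': [31, 35, 36]}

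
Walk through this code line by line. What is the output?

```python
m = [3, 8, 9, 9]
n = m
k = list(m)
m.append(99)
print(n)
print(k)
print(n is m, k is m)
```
[3, 8, 9, 9, 99]
[3, 8, 9, 9]
True False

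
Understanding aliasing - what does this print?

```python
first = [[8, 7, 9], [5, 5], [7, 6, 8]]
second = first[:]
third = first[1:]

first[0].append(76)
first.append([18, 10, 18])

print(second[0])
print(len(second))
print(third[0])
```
[8, 7, 9, 76]
3
[5, 5]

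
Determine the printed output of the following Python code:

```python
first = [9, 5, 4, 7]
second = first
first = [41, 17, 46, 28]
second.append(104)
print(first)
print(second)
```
[41, 17, 46, 28]
[9, 5, 4, 7, 104]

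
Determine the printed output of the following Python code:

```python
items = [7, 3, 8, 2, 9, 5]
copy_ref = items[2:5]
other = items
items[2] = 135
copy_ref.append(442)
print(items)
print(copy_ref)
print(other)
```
[7, 3, 135, 2, 9, 5]
[8, 2, 9, 442]
[7, 3, 135, 2, 9, 5]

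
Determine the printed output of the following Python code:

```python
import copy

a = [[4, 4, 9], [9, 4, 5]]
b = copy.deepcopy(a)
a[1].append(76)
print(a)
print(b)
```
[[4, 4, 9], [9, 4, 5, 76]]
[[4, 4, 9], [9, 4, 5]]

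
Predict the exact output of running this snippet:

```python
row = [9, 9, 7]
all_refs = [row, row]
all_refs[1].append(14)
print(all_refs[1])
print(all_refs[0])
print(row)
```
[9, 9, 7, 14]
[9, 9, 7, 14]
[9, 9, 7, 14]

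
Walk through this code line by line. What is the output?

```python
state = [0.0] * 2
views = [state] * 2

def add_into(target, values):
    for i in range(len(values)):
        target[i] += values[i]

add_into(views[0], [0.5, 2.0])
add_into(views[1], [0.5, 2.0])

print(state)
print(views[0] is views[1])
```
[1.0, 4.0]
True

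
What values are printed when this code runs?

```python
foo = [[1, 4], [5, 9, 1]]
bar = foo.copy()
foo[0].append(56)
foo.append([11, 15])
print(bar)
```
[[1, 4, 56], [5, 9, 1]]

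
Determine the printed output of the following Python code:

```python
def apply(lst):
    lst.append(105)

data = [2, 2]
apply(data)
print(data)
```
[2, 2, 105]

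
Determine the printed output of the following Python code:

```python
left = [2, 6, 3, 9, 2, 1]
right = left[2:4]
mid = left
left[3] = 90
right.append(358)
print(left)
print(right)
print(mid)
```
[2, 6, 3, 90, 2, 1]
[3, 9, 358]
[2, 6, 3, 90, 2, 1]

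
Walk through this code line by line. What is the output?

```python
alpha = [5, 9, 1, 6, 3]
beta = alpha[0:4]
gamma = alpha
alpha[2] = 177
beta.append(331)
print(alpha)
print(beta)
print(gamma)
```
[5, 9, 177, 6, 3]
[5, 9, 1, 6, 331]
[5, 9, 177, 6, 3]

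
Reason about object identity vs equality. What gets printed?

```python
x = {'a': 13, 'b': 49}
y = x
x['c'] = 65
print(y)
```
{'a': 13, 'b': 49, 'c': 65}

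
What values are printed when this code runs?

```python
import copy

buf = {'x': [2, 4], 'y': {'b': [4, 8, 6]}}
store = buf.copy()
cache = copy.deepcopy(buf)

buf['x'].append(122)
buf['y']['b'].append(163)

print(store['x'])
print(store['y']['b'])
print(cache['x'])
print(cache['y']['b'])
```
[2, 4, 122]
[4, 8, 6, 163]
[2, 4]
[4, 8, 6]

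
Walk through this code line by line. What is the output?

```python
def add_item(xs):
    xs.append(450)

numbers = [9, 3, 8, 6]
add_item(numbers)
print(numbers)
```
[9, 3, 8, 6, 450]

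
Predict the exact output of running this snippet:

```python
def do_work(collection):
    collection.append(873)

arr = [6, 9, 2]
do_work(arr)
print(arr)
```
[6, 9, 2, 873]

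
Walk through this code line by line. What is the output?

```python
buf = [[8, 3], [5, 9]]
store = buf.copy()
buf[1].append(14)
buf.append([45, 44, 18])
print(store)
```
[[8, 3], [5, 9, 14]]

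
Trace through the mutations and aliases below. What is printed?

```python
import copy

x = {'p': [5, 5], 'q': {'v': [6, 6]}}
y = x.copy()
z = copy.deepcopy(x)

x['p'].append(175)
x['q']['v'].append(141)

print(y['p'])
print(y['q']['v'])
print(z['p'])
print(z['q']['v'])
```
[5, 5, 175]
[6, 6, 141]
[5, 5]
[6, 6]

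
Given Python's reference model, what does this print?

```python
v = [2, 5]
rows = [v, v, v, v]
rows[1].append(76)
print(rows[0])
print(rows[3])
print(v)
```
[2, 5, 76]
[2, 5, 76]
[2, 5, 76]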